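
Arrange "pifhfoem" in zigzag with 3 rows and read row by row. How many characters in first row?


Zigzag "pifhfoem" into 3 rows:
Placing characters:
  'p' => row 0
  'i' => row 1
  'f' => row 2
  'h' => row 1
  'f' => row 0
  'o' => row 1
  'e' => row 2
  'm' => row 1
Rows:
  Row 0: "pf"
  Row 1: "ihom"
  Row 2: "fe"
First row length: 2

2


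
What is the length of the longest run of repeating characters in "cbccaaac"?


Input: "cbccaaac"
Scanning for longest run:
  Position 1 ('b'): new char, reset run to 1
  Position 2 ('c'): new char, reset run to 1
  Position 3 ('c'): continues run of 'c', length=2
  Position 4 ('a'): new char, reset run to 1
  Position 5 ('a'): continues run of 'a', length=2
  Position 6 ('a'): continues run of 'a', length=3
  Position 7 ('c'): new char, reset run to 1
Longest run: 'a' with length 3

3


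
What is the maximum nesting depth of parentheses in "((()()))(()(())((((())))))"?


Input: "((()()))(()(())((((())))))"
Tracking depth:
  Position 0 '(': depth becomes 1
  Position 1 '(': depth becomes 2
  Position 2 '(': depth becomes 3
  Position 3 ')': depth becomes 2
  Position 4 '(': depth becomes 3
  Position 5 ')': depth becomes 2
  Position 6 ')': depth becomes 1
  Position 7 ')': depth becomes 0
  Position 8 '(': depth becomes 1
  Position 9 '(': depth becomes 2
  Position 10 ')': depth becomes 1
  Position 11 '(': depth becomes 2
  Position 12 '(': depth becomes 3
  Position 13 ')': depth becomes 2
  Position 14 ')': depth becomes 1
  Position 15 '(': depth becomes 2
  Position 16 '(': depth becomes 3
  Position 17 '(': depth becomes 4
  Position 18 '(': depth becomes 5
  Position 19 '(': depth becomes 6
  Position 20 ')': depth becomes 5
  Position 21 ')': depth becomes 4
  Position 22 ')': depth becomes 3
  Position 23 ')': depth becomes 2
  Position 24 ')': depth becomes 1
  Position 25 ')': depth becomes 0
Maximum depth reached: 6

6


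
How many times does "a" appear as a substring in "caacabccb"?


Searching for "a" in "caacabccb"
Scanning each position:
  Position 0: "c" => no
  Position 1: "a" => MATCH
  Position 2: "a" => MATCH
  Position 3: "c" => no
  Position 4: "a" => MATCH
  Position 5: "b" => no
  Position 6: "c" => no
  Position 7: "c" => no
  Position 8: "b" => no
Total occurrences: 3

3


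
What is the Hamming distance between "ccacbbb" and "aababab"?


Comparing "ccacbbb" and "aababab" position by position:
  Position 0: 'c' vs 'a' => differ
  Position 1: 'c' vs 'a' => differ
  Position 2: 'a' vs 'b' => differ
  Position 3: 'c' vs 'a' => differ
  Position 4: 'b' vs 'b' => same
  Position 5: 'b' vs 'a' => differ
  Position 6: 'b' vs 'b' => same
Total differences (Hamming distance): 5

5


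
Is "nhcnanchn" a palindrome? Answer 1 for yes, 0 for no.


Input: nhcnanchn
Reversed: nhcnanchn
  Compare pos 0 ('n') with pos 8 ('n'): match
  Compare pos 1 ('h') with pos 7 ('h'): match
  Compare pos 2 ('c') with pos 6 ('c'): match
  Compare pos 3 ('n') with pos 5 ('n'): match
Result: palindrome

1


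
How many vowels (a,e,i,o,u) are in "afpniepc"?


Input: afpniepc
Checking each character:
  'a' at position 0: vowel (running total: 1)
  'f' at position 1: consonant
  'p' at position 2: consonant
  'n' at position 3: consonant
  'i' at position 4: vowel (running total: 2)
  'e' at position 5: vowel (running total: 3)
  'p' at position 6: consonant
  'c' at position 7: consonant
Total vowels: 3

3


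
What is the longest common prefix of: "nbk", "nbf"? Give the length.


Words: nbk, nbf
  Position 0: all 'n' => match
  Position 1: all 'b' => match
  Position 2: ('k', 'f') => mismatch, stop
LCP = "nb" (length 2)

2


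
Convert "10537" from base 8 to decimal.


Input: "10537" in base 8
Positional expansion:
  Digit '1' (value 1) x 8^4 = 4096
  Digit '0' (value 0) x 8^3 = 0
  Digit '5' (value 5) x 8^2 = 320
  Digit '3' (value 3) x 8^1 = 24
  Digit '7' (value 7) x 8^0 = 7
Sum = 4447

4447


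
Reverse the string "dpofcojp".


Input: dpofcojp
Reading characters right to left:
  Position 7: 'p'
  Position 6: 'j'
  Position 5: 'o'
  Position 4: 'c'
  Position 3: 'f'
  Position 2: 'o'
  Position 1: 'p'
  Position 0: 'd'
Reversed: pjocfopd

pjocfopd


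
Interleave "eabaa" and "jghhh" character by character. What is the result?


Interleaving "eabaa" and "jghhh":
  Position 0: 'e' from first, 'j' from second => "ej"
  Position 1: 'a' from first, 'g' from second => "ag"
  Position 2: 'b' from first, 'h' from second => "bh"
  Position 3: 'a' from first, 'h' from second => "ah"
  Position 4: 'a' from first, 'h' from second => "ah"
Result: ejagbhahah

ejagbhahah


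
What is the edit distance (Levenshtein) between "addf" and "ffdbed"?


Computing edit distance: "addf" -> "ffdbed"
DP table:
           f    f    d    b    e    d
      0    1    2    3    4    5    6
  a   1    1    2    3    4    5    6
  d   2    2    2    2    3    4    5
  d   3    3    3    2    3    4    4
  f   4    3    3    3    3    4    5
Edit distance = dp[4][6] = 5

5


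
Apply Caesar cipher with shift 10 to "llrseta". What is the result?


Caesar cipher: shift "llrseta" by 10
  'l' (pos 11) + 10 = pos 21 = 'v'
  'l' (pos 11) + 10 = pos 21 = 'v'
  'r' (pos 17) + 10 = pos 1 = 'b'
  's' (pos 18) + 10 = pos 2 = 'c'
  'e' (pos 4) + 10 = pos 14 = 'o'
  't' (pos 19) + 10 = pos 3 = 'd'
  'a' (pos 0) + 10 = pos 10 = 'k'
Result: vvbcodk

vvbcodk


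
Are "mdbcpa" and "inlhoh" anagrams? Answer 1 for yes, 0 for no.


Strings: "mdbcpa", "inlhoh"
Sorted first:  abcdmp
Sorted second: hhilno
Differ at position 0: 'a' vs 'h' => not anagrams

0


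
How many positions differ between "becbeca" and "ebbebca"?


Comparing "becbeca" and "ebbebca" position by position:
  Position 0: 'b' vs 'e' => DIFFER
  Position 1: 'e' vs 'b' => DIFFER
  Position 2: 'c' vs 'b' => DIFFER
  Position 3: 'b' vs 'e' => DIFFER
  Position 4: 'e' vs 'b' => DIFFER
  Position 5: 'c' vs 'c' => same
  Position 6: 'a' vs 'a' => same
Positions that differ: 5

5


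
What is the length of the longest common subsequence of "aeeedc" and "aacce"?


LCS of "aeeedc" and "aacce"
DP table:
           a    a    c    c    e
      0    0    0    0    0    0
  a   0    1    1    1    1    1
  e   0    1    1    1    1    2
  e   0    1    1    1    1    2
  e   0    1    1    1    1    2
  d   0    1    1    1    1    2
  c   0    1    1    2    2    2
LCS length = dp[6][5] = 2

2


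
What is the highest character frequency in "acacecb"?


Input: acacecb
Character counts:
  'a': 2
  'b': 1
  'c': 3
  'e': 1
Maximum frequency: 3

3


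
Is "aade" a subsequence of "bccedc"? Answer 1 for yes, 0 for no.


Check if "aade" is a subsequence of "bccedc"
Greedy scan:
  Position 0 ('b'): no match needed
  Position 1 ('c'): no match needed
  Position 2 ('c'): no match needed
  Position 3 ('e'): no match needed
  Position 4 ('d'): no match needed
  Position 5 ('c'): no match needed
Only matched 0/4 characters => not a subsequence

0


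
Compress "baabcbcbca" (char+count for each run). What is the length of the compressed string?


Input: baabcbcbca
Runs:
  'b' x 1 => "b1"
  'a' x 2 => "a2"
  'b' x 1 => "b1"
  'c' x 1 => "c1"
  'b' x 1 => "b1"
  'c' x 1 => "c1"
  'b' x 1 => "b1"
  'c' x 1 => "c1"
  'a' x 1 => "a1"
Compressed: "b1a2b1c1b1c1b1c1a1"
Compressed length: 18

18


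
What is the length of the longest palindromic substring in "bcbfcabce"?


Input: "bcbfcabce"
Checking substrings for palindromes:
  [0:3] "bcb" (len 3) => palindrome
Longest palindromic substring: "bcb" with length 3

3


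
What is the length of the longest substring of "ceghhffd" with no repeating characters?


Input: "ceghhffd"
Sliding window (track last position of each char):
  Position 0 ('c'): window [0,0] length 1 -- new best
  Position 1 ('e'): window [0,1] length 2 -- new best
  Position 2 ('g'): window [0,2] length 3 -- new best
  Position 3 ('h'): window [0,3] length 4 -- new best
  Position 4 ('h'): repeat (last at 3), move window start to 4
  Position 4 ('h'): window [4,4] length 1
  Position 5 ('f'): window [4,5] length 2
  Position 6 ('f'): repeat (last at 5), move window start to 6
  Position 6 ('f'): window [6,6] length 1
  Position 7 ('d'): window [6,7] length 2
Longest substring with no repeats: "cegh" with length 4

4


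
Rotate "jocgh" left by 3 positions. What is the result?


Input: "jocgh", rotate left by 3
First 3 characters: "joc"
Remaining characters: "gh"
Concatenate remaining + first: "gh" + "joc" = "ghjoc"

ghjoc


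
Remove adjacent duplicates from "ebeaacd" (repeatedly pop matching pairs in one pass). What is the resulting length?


Input: ebeaacd
Stack-based adjacent duplicate removal:
  Read 'e': push. Stack: e
  Read 'b': push. Stack: eb
  Read 'e': push. Stack: ebe
  Read 'a': push. Stack: ebea
  Read 'a': matches stack top 'a' => pop. Stack: ebe
  Read 'c': push. Stack: ebec
  Read 'd': push. Stack: ebecd
Final stack: "ebecd" (length 5)

5


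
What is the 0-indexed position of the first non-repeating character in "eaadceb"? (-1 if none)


Input: eaadceb
Character frequencies:
  'a': 2
  'b': 1
  'c': 1
  'd': 1
  'e': 2
Scanning left to right for freq == 1:
  Position 0 ('e'): freq=2, skip
  Position 1 ('a'): freq=2, skip
  Position 2 ('a'): freq=2, skip
  Position 3 ('d'): unique! => answer = 3

3


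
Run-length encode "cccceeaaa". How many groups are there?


Input: cccceeaaa
Scanning for consecutive runs:
  Group 1: 'c' x 4 (positions 0-3)
  Group 2: 'e' x 2 (positions 4-5)
  Group 3: 'a' x 3 (positions 6-8)
Total groups: 3

3


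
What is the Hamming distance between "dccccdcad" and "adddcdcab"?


Comparing "dccccdcad" and "adddcdcab" position by position:
  Position 0: 'd' vs 'a' => differ
  Position 1: 'c' vs 'd' => differ
  Position 2: 'c' vs 'd' => differ
  Position 3: 'c' vs 'd' => differ
  Position 4: 'c' vs 'c' => same
  Position 5: 'd' vs 'd' => same
  Position 6: 'c' vs 'c' => same
  Position 7: 'a' vs 'a' => same
  Position 8: 'd' vs 'b' => differ
Total differences (Hamming distance): 5

5


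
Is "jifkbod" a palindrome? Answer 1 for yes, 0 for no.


Input: jifkbod
Reversed: dobkfij
  Compare pos 0 ('j') with pos 6 ('d'): MISMATCH
  Compare pos 1 ('i') with pos 5 ('o'): MISMATCH
  Compare pos 2 ('f') with pos 4 ('b'): MISMATCH
Result: not a palindrome

0


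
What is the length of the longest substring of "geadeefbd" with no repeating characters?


Input: "geadeefbd"
Sliding window (track last position of each char):
  Position 0 ('g'): window [0,0] length 1 -- new best
  Position 1 ('e'): window [0,1] length 2 -- new best
  Position 2 ('a'): window [0,2] length 3 -- new best
  Position 3 ('d'): window [0,3] length 4 -- new best
  Position 4 ('e'): repeat (last at 1), move window start to 2
  Position 4 ('e'): window [2,4] length 3
  Position 5 ('e'): repeat (last at 4), move window start to 5
  Position 5 ('e'): window [5,5] length 1
  Position 6 ('f'): window [5,6] length 2
  Position 7 ('b'): window [5,7] length 3
  Position 8 ('d'): window [5,8] length 4
Longest substring with no repeats: "gead" with length 4

4


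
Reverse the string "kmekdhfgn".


Input: kmekdhfgn
Reading characters right to left:
  Position 8: 'n'
  Position 7: 'g'
  Position 6: 'f'
  Position 5: 'h'
  Position 4: 'd'
  Position 3: 'k'
  Position 2: 'e'
  Position 1: 'm'
  Position 0: 'k'
Reversed: ngfhdkemk

ngfhdkemk


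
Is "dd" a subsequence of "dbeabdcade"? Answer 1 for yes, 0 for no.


Check if "dd" is a subsequence of "dbeabdcade"
Greedy scan:
  Position 0 ('d'): matches sub[0] = 'd'
  Position 1 ('b'): no match needed
  Position 2 ('e'): no match needed
  Position 3 ('a'): no match needed
  Position 4 ('b'): no match needed
  Position 5 ('d'): matches sub[1] = 'd'
  Position 6 ('c'): no match needed
  Position 7 ('a'): no match needed
  Position 8 ('d'): no match needed
  Position 9 ('e'): no match needed
All 2 characters matched => is a subsequence

1


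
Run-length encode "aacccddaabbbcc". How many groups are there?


Input: aacccddaabbbcc
Scanning for consecutive runs:
  Group 1: 'a' x 2 (positions 0-1)
  Group 2: 'c' x 3 (positions 2-4)
  Group 3: 'd' x 2 (positions 5-6)
  Group 4: 'a' x 2 (positions 7-8)
  Group 5: 'b' x 3 (positions 9-11)
  Group 6: 'c' x 2 (positions 12-13)
Total groups: 6

6


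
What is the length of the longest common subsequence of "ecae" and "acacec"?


LCS of "ecae" and "acacec"
DP table:
           a    c    a    c    e    c
      0    0    0    0    0    0    0
  e   0    0    0    0    0    1    1
  c   0    0    1    1    1    1    2
  a   0    1    1    2    2    2    2
  e   0    1    1    2    2    3    3
LCS length = dp[4][6] = 3

3


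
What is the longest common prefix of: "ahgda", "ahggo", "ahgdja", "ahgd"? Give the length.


Words: ahgda, ahggo, ahgdja, ahgd
  Position 0: all 'a' => match
  Position 1: all 'h' => match
  Position 2: all 'g' => match
  Position 3: ('d', 'g', 'd', 'd') => mismatch, stop
LCP = "ahg" (length 3)

3


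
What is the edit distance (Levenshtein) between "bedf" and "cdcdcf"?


Computing edit distance: "bedf" -> "cdcdcf"
DP table:
           c    d    c    d    c    f
      0    1    2    3    4    5    6
  b   1    1    2    3    4    5    6
  e   2    2    2    3    4    5    6
  d   3    3    2    3    3    4    5
  f   4    4    3    3    4    4    4
Edit distance = dp[4][6] = 4

4


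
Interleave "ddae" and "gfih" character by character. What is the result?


Interleaving "ddae" and "gfih":
  Position 0: 'd' from first, 'g' from second => "dg"
  Position 1: 'd' from first, 'f' from second => "df"
  Position 2: 'a' from first, 'i' from second => "ai"
  Position 3: 'e' from first, 'h' from second => "eh"
Result: dgdfaieh

dgdfaieh


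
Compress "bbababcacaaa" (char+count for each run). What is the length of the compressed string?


Input: bbababcacaaa
Runs:
  'b' x 2 => "b2"
  'a' x 1 => "a1"
  'b' x 1 => "b1"
  'a' x 1 => "a1"
  'b' x 1 => "b1"
  'c' x 1 => "c1"
  'a' x 1 => "a1"
  'c' x 1 => "c1"
  'a' x 3 => "a3"
Compressed: "b2a1b1a1b1c1a1c1a3"
Compressed length: 18

18


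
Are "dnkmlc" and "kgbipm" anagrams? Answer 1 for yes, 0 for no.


Strings: "dnkmlc", "kgbipm"
Sorted first:  cdklmn
Sorted second: bgikmp
Differ at position 0: 'c' vs 'b' => not anagrams

0


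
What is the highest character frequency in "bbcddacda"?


Input: bbcddacda
Character counts:
  'a': 2
  'b': 2
  'c': 2
  'd': 3
Maximum frequency: 3

3


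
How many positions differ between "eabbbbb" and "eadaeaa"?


Comparing "eabbbbb" and "eadaeaa" position by position:
  Position 0: 'e' vs 'e' => same
  Position 1: 'a' vs 'a' => same
  Position 2: 'b' vs 'd' => DIFFER
  Position 3: 'b' vs 'a' => DIFFER
  Position 4: 'b' vs 'e' => DIFFER
  Position 5: 'b' vs 'a' => DIFFER
  Position 6: 'b' vs 'a' => DIFFER
Positions that differ: 5

5


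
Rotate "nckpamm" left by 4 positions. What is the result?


Input: "nckpamm", rotate left by 4
First 4 characters: "nckp"
Remaining characters: "amm"
Concatenate remaining + first: "amm" + "nckp" = "ammnckp"

ammnckp


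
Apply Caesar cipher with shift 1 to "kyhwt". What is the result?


Caesar cipher: shift "kyhwt" by 1
  'k' (pos 10) + 1 = pos 11 = 'l'
  'y' (pos 24) + 1 = pos 25 = 'z'
  'h' (pos 7) + 1 = pos 8 = 'i'
  'w' (pos 22) + 1 = pos 23 = 'x'
  't' (pos 19) + 1 = pos 20 = 'u'
Result: lzixu

lzixu


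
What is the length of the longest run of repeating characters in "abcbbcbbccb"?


Input: "abcbbcbbccb"
Scanning for longest run:
  Position 1 ('b'): new char, reset run to 1
  Position 2 ('c'): new char, reset run to 1
  Position 3 ('b'): new char, reset run to 1
  Position 4 ('b'): continues run of 'b', length=2
  Position 5 ('c'): new char, reset run to 1
  Position 6 ('b'): new char, reset run to 1
  Position 7 ('b'): continues run of 'b', length=2
  Position 8 ('c'): new char, reset run to 1
  Position 9 ('c'): continues run of 'c', length=2
  Position 10 ('b'): new char, reset run to 1
Longest run: 'b' with length 2

2


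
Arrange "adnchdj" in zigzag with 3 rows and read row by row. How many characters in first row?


Zigzag "adnchdj" into 3 rows:
Placing characters:
  'a' => row 0
  'd' => row 1
  'n' => row 2
  'c' => row 1
  'h' => row 0
  'd' => row 1
  'j' => row 2
Rows:
  Row 0: "ah"
  Row 1: "dcd"
  Row 2: "nj"
First row length: 2

2


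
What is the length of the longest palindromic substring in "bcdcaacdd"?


Input: "bcdcaacdd"
Checking substrings for palindromes:
  [2:8] "dcaacd" (len 6) => palindrome
  [3:7] "caac" (len 4) => palindrome
  [1:4] "cdc" (len 3) => palindrome
  [4:6] "aa" (len 2) => palindrome
  [7:9] "dd" (len 2) => palindrome
Longest palindromic substring: "dcaacd" with length 6

6


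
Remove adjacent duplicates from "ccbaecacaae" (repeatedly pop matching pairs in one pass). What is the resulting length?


Input: ccbaecacaae
Stack-based adjacent duplicate removal:
  Read 'c': push. Stack: c
  Read 'c': matches stack top 'c' => pop. Stack: (empty)
  Read 'b': push. Stack: b
  Read 'a': push. Stack: ba
  Read 'e': push. Stack: bae
  Read 'c': push. Stack: baec
  Read 'a': push. Stack: baeca
  Read 'c': push. Stack: baecac
  Read 'a': push. Stack: baecaca
  Read 'a': matches stack top 'a' => pop. Stack: baecac
  Read 'e': push. Stack: baecace
Final stack: "baecace" (length 7)

7


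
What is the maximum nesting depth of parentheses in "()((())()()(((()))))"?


Input: "()((())()()(((()))))"
Tracking depth:
  Position 0 '(': depth becomes 1
  Position 1 ')': depth becomes 0
  Position 2 '(': depth becomes 1
  Position 3 '(': depth becomes 2
  Position 4 '(': depth becomes 3
  Position 5 ')': depth becomes 2
  Position 6 ')': depth becomes 1
  Position 7 '(': depth becomes 2
  Position 8 ')': depth becomes 1
  Position 9 '(': depth becomes 2
  Position 10 ')': depth becomes 1
  Position 11 '(': depth becomes 2
  Position 12 '(': depth becomes 3
  Position 13 '(': depth becomes 4
  Position 14 '(': depth becomes 5
  Position 15 ')': depth becomes 4
  Position 16 ')': depth becomes 3
  Position 17 ')': depth becomes 2
  Position 18 ')': depth becomes 1
  Position 19 ')': depth becomes 0
Maximum depth reached: 5

5


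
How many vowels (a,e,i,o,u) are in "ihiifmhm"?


Input: ihiifmhm
Checking each character:
  'i' at position 0: vowel (running total: 1)
  'h' at position 1: consonant
  'i' at position 2: vowel (running total: 2)
  'i' at position 3: vowel (running total: 3)
  'f' at position 4: consonant
  'm' at position 5: consonant
  'h' at position 6: consonant
  'm' at position 7: consonant
Total vowels: 3

3


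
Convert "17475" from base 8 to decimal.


Input: "17475" in base 8
Positional expansion:
  Digit '1' (value 1) x 8^4 = 4096
  Digit '7' (value 7) x 8^3 = 3584
  Digit '4' (value 4) x 8^2 = 256
  Digit '7' (value 7) x 8^1 = 56
  Digit '5' (value 5) x 8^0 = 5
Sum = 7997

7997


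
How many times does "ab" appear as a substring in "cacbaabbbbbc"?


Searching for "ab" in "cacbaabbbbbc"
Scanning each position:
  Position 0: "ca" => no
  Position 1: "ac" => no
  Position 2: "cb" => no
  Position 3: "ba" => no
  Position 4: "aa" => no
  Position 5: "ab" => MATCH
  Position 6: "bb" => no
  Position 7: "bb" => no
  Position 8: "bb" => no
  Position 9: "bb" => no
  Position 10: "bc" => no
Total occurrences: 1

1


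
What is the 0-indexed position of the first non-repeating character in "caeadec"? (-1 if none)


Input: caeadec
Character frequencies:
  'a': 2
  'c': 2
  'd': 1
  'e': 2
Scanning left to right for freq == 1:
  Position 0 ('c'): freq=2, skip
  Position 1 ('a'): freq=2, skip
  Position 2 ('e'): freq=2, skip
  Position 3 ('a'): freq=2, skip
  Position 4 ('d'): unique! => answer = 4

4


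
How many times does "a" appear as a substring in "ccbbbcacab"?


Searching for "a" in "ccbbbcacab"
Scanning each position:
  Position 0: "c" => no
  Position 1: "c" => no
  Position 2: "b" => no
  Position 3: "b" => no
  Position 4: "b" => no
  Position 5: "c" => no
  Position 6: "a" => MATCH
  Position 7: "c" => no
  Position 8: "a" => MATCH
  Position 9: "b" => no
Total occurrences: 2

2


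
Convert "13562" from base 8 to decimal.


Input: "13562" in base 8
Positional expansion:
  Digit '1' (value 1) x 8^4 = 4096
  Digit '3' (value 3) x 8^3 = 1536
  Digit '5' (value 5) x 8^2 = 320
  Digit '6' (value 6) x 8^1 = 48
  Digit '2' (value 2) x 8^0 = 2
Sum = 6002

6002


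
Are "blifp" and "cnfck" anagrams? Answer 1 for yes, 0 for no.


Strings: "blifp", "cnfck"
Sorted first:  bfilp
Sorted second: ccfkn
Differ at position 0: 'b' vs 'c' => not anagrams

0


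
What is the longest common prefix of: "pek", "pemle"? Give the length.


Words: pek, pemle
  Position 0: all 'p' => match
  Position 1: all 'e' => match
  Position 2: ('k', 'm') => mismatch, stop
LCP = "pe" (length 2)

2


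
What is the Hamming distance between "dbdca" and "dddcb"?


Comparing "dbdca" and "dddcb" position by position:
  Position 0: 'd' vs 'd' => same
  Position 1: 'b' vs 'd' => differ
  Position 2: 'd' vs 'd' => same
  Position 3: 'c' vs 'c' => same
  Position 4: 'a' vs 'b' => differ
Total differences (Hamming distance): 2

2


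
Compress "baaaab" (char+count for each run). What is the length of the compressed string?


Input: baaaab
Runs:
  'b' x 1 => "b1"
  'a' x 4 => "a4"
  'b' x 1 => "b1"
Compressed: "b1a4b1"
Compressed length: 6

6


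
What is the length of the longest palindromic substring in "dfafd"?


Input: "dfafd"
Checking substrings for palindromes:
  [0:5] "dfafd" (len 5) => palindrome
  [1:4] "faf" (len 3) => palindrome
Longest palindromic substring: "dfafd" with length 5

5


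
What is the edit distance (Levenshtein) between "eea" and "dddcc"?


Computing edit distance: "eea" -> "dddcc"
DP table:
           d    d    d    c    c
      0    1    2    3    4    5
  e   1    1    2    3    4    5
  e   2    2    2    3    4    5
  a   3    3    3    3    4    5
Edit distance = dp[3][5] = 5

5


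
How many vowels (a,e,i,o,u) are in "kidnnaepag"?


Input: kidnnaepag
Checking each character:
  'k' at position 0: consonant
  'i' at position 1: vowel (running total: 1)
  'd' at position 2: consonant
  'n' at position 3: consonant
  'n' at position 4: consonant
  'a' at position 5: vowel (running total: 2)
  'e' at position 6: vowel (running total: 3)
  'p' at position 7: consonant
  'a' at position 8: vowel (running total: 4)
  'g' at position 9: consonant
Total vowels: 4

4


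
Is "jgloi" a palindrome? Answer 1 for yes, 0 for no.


Input: jgloi
Reversed: iolgj
  Compare pos 0 ('j') with pos 4 ('i'): MISMATCH
  Compare pos 1 ('g') with pos 3 ('o'): MISMATCH
Result: not a palindrome

0


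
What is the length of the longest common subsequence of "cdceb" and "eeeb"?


LCS of "cdceb" and "eeeb"
DP table:
           e    e    e    b
      0    0    0    0    0
  c   0    0    0    0    0
  d   0    0    0    0    0
  c   0    0    0    0    0
  e   0    1    1    1    1
  b   0    1    1    1    2
LCS length = dp[5][4] = 2

2


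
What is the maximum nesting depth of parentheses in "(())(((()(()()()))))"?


Input: "(())(((()(()()()))))"
Tracking depth:
  Position 0 '(': depth becomes 1
  Position 1 '(': depth becomes 2
  Position 2 ')': depth becomes 1
  Position 3 ')': depth becomes 0
  Position 4 '(': depth becomes 1
  Position 5 '(': depth becomes 2
  Position 6 '(': depth becomes 3
  Position 7 '(': depth becomes 4
  Position 8 ')': depth becomes 3
  Position 9 '(': depth becomes 4
  Position 10 '(': depth becomes 5
  Position 11 ')': depth becomes 4
  Position 12 '(': depth becomes 5
  Position 13 ')': depth becomes 4
  Position 14 '(': depth becomes 5
  Position 15 ')': depth becomes 4
  Position 16 ')': depth becomes 3
  Position 17 ')': depth becomes 2
  Position 18 ')': depth becomes 1
  Position 19 ')': depth becomes 0
Maximum depth reached: 5

5


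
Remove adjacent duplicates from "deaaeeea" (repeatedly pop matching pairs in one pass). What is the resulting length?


Input: deaaeeea
Stack-based adjacent duplicate removal:
  Read 'd': push. Stack: d
  Read 'e': push. Stack: de
  Read 'a': push. Stack: dea
  Read 'a': matches stack top 'a' => pop. Stack: de
  Read 'e': matches stack top 'e' => pop. Stack: d
  Read 'e': push. Stack: de
  Read 'e': matches stack top 'e' => pop. Stack: d
  Read 'a': push. Stack: da
Final stack: "da" (length 2)

2


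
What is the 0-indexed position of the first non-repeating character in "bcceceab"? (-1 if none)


Input: bcceceab
Character frequencies:
  'a': 1
  'b': 2
  'c': 3
  'e': 2
Scanning left to right for freq == 1:
  Position 0 ('b'): freq=2, skip
  Position 1 ('c'): freq=3, skip
  Position 2 ('c'): freq=3, skip
  Position 3 ('e'): freq=2, skip
  Position 4 ('c'): freq=3, skip
  Position 5 ('e'): freq=2, skip
  Position 6 ('a'): unique! => answer = 6

6


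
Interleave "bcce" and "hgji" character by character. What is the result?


Interleaving "bcce" and "hgji":
  Position 0: 'b' from first, 'h' from second => "bh"
  Position 1: 'c' from first, 'g' from second => "cg"
  Position 2: 'c' from first, 'j' from second => "cj"
  Position 3: 'e' from first, 'i' from second => "ei"
Result: bhcgcjei

bhcgcjei


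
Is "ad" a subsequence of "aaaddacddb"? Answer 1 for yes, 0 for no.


Check if "ad" is a subsequence of "aaaddacddb"
Greedy scan:
  Position 0 ('a'): matches sub[0] = 'a'
  Position 1 ('a'): no match needed
  Position 2 ('a'): no match needed
  Position 3 ('d'): matches sub[1] = 'd'
  Position 4 ('d'): no match needed
  Position 5 ('a'): no match needed
  Position 6 ('c'): no match needed
  Position 7 ('d'): no match needed
  Position 8 ('d'): no match needed
  Position 9 ('b'): no match needed
All 2 characters matched => is a subsequence

1


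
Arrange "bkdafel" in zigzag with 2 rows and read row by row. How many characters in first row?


Zigzag "bkdafel" into 2 rows:
Placing characters:
  'b' => row 0
  'k' => row 1
  'd' => row 0
  'a' => row 1
  'f' => row 0
  'e' => row 1
  'l' => row 0
Rows:
  Row 0: "bdfl"
  Row 1: "kae"
First row length: 4

4


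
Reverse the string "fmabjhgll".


Input: fmabjhgll
Reading characters right to left:
  Position 8: 'l'
  Position 7: 'l'
  Position 6: 'g'
  Position 5: 'h'
  Position 4: 'j'
  Position 3: 'b'
  Position 2: 'a'
  Position 1: 'm'
  Position 0: 'f'
Reversed: llghjbamf

llghjbamf


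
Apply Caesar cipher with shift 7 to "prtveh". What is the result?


Caesar cipher: shift "prtveh" by 7
  'p' (pos 15) + 7 = pos 22 = 'w'
  'r' (pos 17) + 7 = pos 24 = 'y'
  't' (pos 19) + 7 = pos 0 = 'a'
  'v' (pos 21) + 7 = pos 2 = 'c'
  'e' (pos 4) + 7 = pos 11 = 'l'
  'h' (pos 7) + 7 = pos 14 = 'o'
Result: wyaclo

wyaclo


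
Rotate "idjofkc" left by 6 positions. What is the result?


Input: "idjofkc", rotate left by 6
First 6 characters: "idjofk"
Remaining characters: "c"
Concatenate remaining + first: "c" + "idjofk" = "cidjofk"

cidjofk


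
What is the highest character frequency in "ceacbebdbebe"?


Input: ceacbebdbebe
Character counts:
  'a': 1
  'b': 4
  'c': 2
  'd': 1
  'e': 4
Maximum frequency: 4

4


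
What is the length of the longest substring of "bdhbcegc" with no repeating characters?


Input: "bdhbcegc"
Sliding window (track last position of each char):
  Position 0 ('b'): window [0,0] length 1 -- new best
  Position 1 ('d'): window [0,1] length 2 -- new best
  Position 2 ('h'): window [0,2] length 3 -- new best
  Position 3 ('b'): repeat (last at 0), move window start to 1
  Position 3 ('b'): window [1,3] length 3
  Position 4 ('c'): window [1,4] length 4 -- new best
  Position 5 ('e'): window [1,5] length 5 -- new best
  Position 6 ('g'): window [1,6] length 6 -- new best
  Position 7 ('c'): repeat (last at 4), move window start to 5
  Position 7 ('c'): window [5,7] length 3
Longest substring with no repeats: "dhbceg" with length 6

6


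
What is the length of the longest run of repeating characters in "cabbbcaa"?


Input: "cabbbcaa"
Scanning for longest run:
  Position 1 ('a'): new char, reset run to 1
  Position 2 ('b'): new char, reset run to 1
  Position 3 ('b'): continues run of 'b', length=2
  Position 4 ('b'): continues run of 'b', length=3
  Position 5 ('c'): new char, reset run to 1
  Position 6 ('a'): new char, reset run to 1
  Position 7 ('a'): continues run of 'a', length=2
Longest run: 'b' with length 3

3


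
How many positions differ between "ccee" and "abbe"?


Comparing "ccee" and "abbe" position by position:
  Position 0: 'c' vs 'a' => DIFFER
  Position 1: 'c' vs 'b' => DIFFER
  Position 2: 'e' vs 'b' => DIFFER
  Position 3: 'e' vs 'e' => same
Positions that differ: 3

3


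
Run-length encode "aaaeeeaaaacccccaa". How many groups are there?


Input: aaaeeeaaaacccccaa
Scanning for consecutive runs:
  Group 1: 'a' x 3 (positions 0-2)
  Group 2: 'e' x 3 (positions 3-5)
  Group 3: 'a' x 4 (positions 6-9)
  Group 4: 'c' x 5 (positions 10-14)
  Group 5: 'a' x 2 (positions 15-16)
Total groups: 5

5


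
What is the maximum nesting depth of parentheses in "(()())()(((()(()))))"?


Input: "(()())()(((()(()))))"
Tracking depth:
  Position 0 '(': depth becomes 1
  Position 1 '(': depth becomes 2
  Position 2 ')': depth becomes 1
  Position 3 '(': depth becomes 2
  Position 4 ')': depth becomes 1
  Position 5 ')': depth becomes 0
  Position 6 '(': depth becomes 1
  Position 7 ')': depth becomes 0
  Position 8 '(': depth becomes 1
  Position 9 '(': depth becomes 2
  Position 10 '(': depth becomes 3
  Position 11 '(': depth becomes 4
  Position 12 ')': depth becomes 3
  Position 13 '(': depth becomes 4
  Position 14 '(': depth becomes 5
  Position 15 ')': depth becomes 4
  Position 16 ')': depth becomes 3
  Position 17 ')': depth becomes 2
  Position 18 ')': depth becomes 1
  Position 19 ')': depth becomes 0
Maximum depth reached: 5

5


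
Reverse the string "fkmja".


Input: fkmja
Reading characters right to left:
  Position 4: 'a'
  Position 3: 'j'
  Position 2: 'm'
  Position 1: 'k'
  Position 0: 'f'
Reversed: ajmkf

ajmkf


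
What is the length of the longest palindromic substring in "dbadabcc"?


Input: "dbadabcc"
Checking substrings for palindromes:
  [1:6] "badab" (len 5) => palindrome
  [2:5] "ada" (len 3) => palindrome
  [6:8] "cc" (len 2) => palindrome
Longest palindromic substring: "badab" with length 5

5


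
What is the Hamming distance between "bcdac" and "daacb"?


Comparing "bcdac" and "daacb" position by position:
  Position 0: 'b' vs 'd' => differ
  Position 1: 'c' vs 'a' => differ
  Position 2: 'd' vs 'a' => differ
  Position 3: 'a' vs 'c' => differ
  Position 4: 'c' vs 'b' => differ
Total differences (Hamming distance): 5

5


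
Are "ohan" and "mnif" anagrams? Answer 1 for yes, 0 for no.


Strings: "ohan", "mnif"
Sorted first:  ahno
Sorted second: fimn
Differ at position 0: 'a' vs 'f' => not anagrams

0


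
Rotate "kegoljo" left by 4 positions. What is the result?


Input: "kegoljo", rotate left by 4
First 4 characters: "kego"
Remaining characters: "ljo"
Concatenate remaining + first: "ljo" + "kego" = "ljokego"

ljokego


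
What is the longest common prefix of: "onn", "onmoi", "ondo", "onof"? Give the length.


Words: onn, onmoi, ondo, onof
  Position 0: all 'o' => match
  Position 1: all 'n' => match
  Position 2: ('n', 'm', 'd', 'o') => mismatch, stop
LCP = "on" (length 2)

2


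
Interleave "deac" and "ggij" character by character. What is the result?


Interleaving "deac" and "ggij":
  Position 0: 'd' from first, 'g' from second => "dg"
  Position 1: 'e' from first, 'g' from second => "eg"
  Position 2: 'a' from first, 'i' from second => "ai"
  Position 3: 'c' from first, 'j' from second => "cj"
Result: dgegaicj

dgegaicj


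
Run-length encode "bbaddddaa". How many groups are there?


Input: bbaddddaa
Scanning for consecutive runs:
  Group 1: 'b' x 2 (positions 0-1)
  Group 2: 'a' x 1 (positions 2-2)
  Group 3: 'd' x 4 (positions 3-6)
  Group 4: 'a' x 2 (positions 7-8)
Total groups: 4

4


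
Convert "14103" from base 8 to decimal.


Input: "14103" in base 8
Positional expansion:
  Digit '1' (value 1) x 8^4 = 4096
  Digit '4' (value 4) x 8^3 = 2048
  Digit '1' (value 1) x 8^2 = 64
  Digit '0' (value 0) x 8^1 = 0
  Digit '3' (value 3) x 8^0 = 3
Sum = 6211

6211


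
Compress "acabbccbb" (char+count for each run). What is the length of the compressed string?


Input: acabbccbb
Runs:
  'a' x 1 => "a1"
  'c' x 1 => "c1"
  'a' x 1 => "a1"
  'b' x 2 => "b2"
  'c' x 2 => "c2"
  'b' x 2 => "b2"
Compressed: "a1c1a1b2c2b2"
Compressed length: 12

12


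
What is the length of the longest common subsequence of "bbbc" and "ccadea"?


LCS of "bbbc" and "ccadea"
DP table:
           c    c    a    d    e    a
      0    0    0    0    0    0    0
  b   0    0    0    0    0    0    0
  b   0    0    0    0    0    0    0
  b   0    0    0    0    0    0    0
  c   0    1    1    1    1    1    1
LCS length = dp[4][6] = 1

1


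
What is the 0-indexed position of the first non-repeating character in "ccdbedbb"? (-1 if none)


Input: ccdbedbb
Character frequencies:
  'b': 3
  'c': 2
  'd': 2
  'e': 1
Scanning left to right for freq == 1:
  Position 0 ('c'): freq=2, skip
  Position 1 ('c'): freq=2, skip
  Position 2 ('d'): freq=2, skip
  Position 3 ('b'): freq=3, skip
  Position 4 ('e'): unique! => answer = 4

4


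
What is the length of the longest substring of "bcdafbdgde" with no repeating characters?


Input: "bcdafbdgde"
Sliding window (track last position of each char):
  Position 0 ('b'): window [0,0] length 1 -- new best
  Position 1 ('c'): window [0,1] length 2 -- new best
  Position 2 ('d'): window [0,2] length 3 -- new best
  Position 3 ('a'): window [0,3] length 4 -- new best
  Position 4 ('f'): window [0,4] length 5 -- new best
  Position 5 ('b'): repeat (last at 0), move window start to 1
  Position 5 ('b'): window [1,5] length 5
  Position 6 ('d'): repeat (last at 2), move window start to 3
  Position 6 ('d'): window [3,6] length 4
  Position 7 ('g'): window [3,7] length 5
  Position 8 ('d'): repeat (last at 6), move window start to 7
  Position 8 ('d'): window [7,8] length 2
  Position 9 ('e'): window [7,9] length 3
Longest substring with no repeats: "bcdaf" with length 5

5


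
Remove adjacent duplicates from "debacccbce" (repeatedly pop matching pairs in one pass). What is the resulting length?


Input: debacccbce
Stack-based adjacent duplicate removal:
  Read 'd': push. Stack: d
  Read 'e': push. Stack: de
  Read 'b': push. Stack: deb
  Read 'a': push. Stack: deba
  Read 'c': push. Stack: debac
  Read 'c': matches stack top 'c' => pop. Stack: deba
  Read 'c': push. Stack: debac
  Read 'b': push. Stack: debacb
  Read 'c': push. Stack: debacbc
  Read 'e': push. Stack: debacbce
Final stack: "debacbce" (length 8)

8


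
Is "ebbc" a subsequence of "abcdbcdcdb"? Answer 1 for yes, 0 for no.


Check if "ebbc" is a subsequence of "abcdbcdcdb"
Greedy scan:
  Position 0 ('a'): no match needed
  Position 1 ('b'): no match needed
  Position 2 ('c'): no match needed
  Position 3 ('d'): no match needed
  Position 4 ('b'): no match needed
  Position 5 ('c'): no match needed
  Position 6 ('d'): no match needed
  Position 7 ('c'): no match needed
  Position 8 ('d'): no match needed
  Position 9 ('b'): no match needed
Only matched 0/4 characters => not a subsequence

0


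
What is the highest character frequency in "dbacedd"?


Input: dbacedd
Character counts:
  'a': 1
  'b': 1
  'c': 1
  'd': 3
  'e': 1
Maximum frequency: 3

3


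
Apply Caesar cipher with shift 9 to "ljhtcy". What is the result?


Caesar cipher: shift "ljhtcy" by 9
  'l' (pos 11) + 9 = pos 20 = 'u'
  'j' (pos 9) + 9 = pos 18 = 's'
  'h' (pos 7) + 9 = pos 16 = 'q'
  't' (pos 19) + 9 = pos 2 = 'c'
  'c' (pos 2) + 9 = pos 11 = 'l'
  'y' (pos 24) + 9 = pos 7 = 'h'
Result: usqclh

usqclh


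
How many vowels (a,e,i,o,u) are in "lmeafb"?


Input: lmeafb
Checking each character:
  'l' at position 0: consonant
  'm' at position 1: consonant
  'e' at position 2: vowel (running total: 1)
  'a' at position 3: vowel (running total: 2)
  'f' at position 4: consonant
  'b' at position 5: consonant
Total vowels: 2

2


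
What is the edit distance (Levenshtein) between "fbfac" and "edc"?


Computing edit distance: "fbfac" -> "edc"
DP table:
           e    d    c
      0    1    2    3
  f   1    1    2    3
  b   2    2    2    3
  f   3    3    3    3
  a   4    4    4    4
  c   5    5    5    4
Edit distance = dp[5][3] = 4

4


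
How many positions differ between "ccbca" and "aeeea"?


Comparing "ccbca" and "aeeea" position by position:
  Position 0: 'c' vs 'a' => DIFFER
  Position 1: 'c' vs 'e' => DIFFER
  Position 2: 'b' vs 'e' => DIFFER
  Position 3: 'c' vs 'e' => DIFFER
  Position 4: 'a' vs 'a' => same
Positions that differ: 4

4


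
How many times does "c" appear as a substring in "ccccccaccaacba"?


Searching for "c" in "ccccccaccaacba"
Scanning each position:
  Position 0: "c" => MATCH
  Position 1: "c" => MATCH
  Position 2: "c" => MATCH
  Position 3: "c" => MATCH
  Position 4: "c" => MATCH
  Position 5: "c" => MATCH
  Position 6: "a" => no
  Position 7: "c" => MATCH
  Position 8: "c" => MATCH
  Position 9: "a" => no
  Position 10: "a" => no
  Position 11: "c" => MATCH
  Position 12: "b" => no
  Position 13: "a" => no
Total occurrences: 9

9


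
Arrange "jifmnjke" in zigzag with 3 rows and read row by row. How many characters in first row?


Zigzag "jifmnjke" into 3 rows:
Placing characters:
  'j' => row 0
  'i' => row 1
  'f' => row 2
  'm' => row 1
  'n' => row 0
  'j' => row 1
  'k' => row 2
  'e' => row 1
Rows:
  Row 0: "jn"
  Row 1: "imje"
  Row 2: "fk"
First row length: 2

2


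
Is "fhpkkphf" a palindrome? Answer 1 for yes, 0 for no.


Input: fhpkkphf
Reversed: fhpkkphf
  Compare pos 0 ('f') with pos 7 ('f'): match
  Compare pos 1 ('h') with pos 6 ('h'): match
  Compare pos 2 ('p') with pos 5 ('p'): match
  Compare pos 3 ('k') with pos 4 ('k'): match
Result: palindrome

1


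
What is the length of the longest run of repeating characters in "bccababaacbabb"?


Input: "bccababaacbabb"
Scanning for longest run:
  Position 1 ('c'): new char, reset run to 1
  Position 2 ('c'): continues run of 'c', length=2
  Position 3 ('a'): new char, reset run to 1
  Position 4 ('b'): new char, reset run to 1
  Position 5 ('a'): new char, reset run to 1
  Position 6 ('b'): new char, reset run to 1
  Position 7 ('a'): new char, reset run to 1
  Position 8 ('a'): continues run of 'a', length=2
  Position 9 ('c'): new char, reset run to 1
  Position 10 ('b'): new char, reset run to 1
  Position 11 ('a'): new char, reset run to 1
  Position 12 ('b'): new char, reset run to 1
  Position 13 ('b'): continues run of 'b', length=2
Longest run: 'c' with length 2

2


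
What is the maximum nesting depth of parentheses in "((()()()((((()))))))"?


Input: "((()()()((((()))))))"
Tracking depth:
  Position 0 '(': depth becomes 1
  Position 1 '(': depth becomes 2
  Position 2 '(': depth becomes 3
  Position 3 ')': depth becomes 2
  Position 4 '(': depth becomes 3
  Position 5 ')': depth becomes 2
  Position 6 '(': depth becomes 3
  Position 7 ')': depth becomes 2
  Position 8 '(': depth becomes 3
  Position 9 '(': depth becomes 4
  Position 10 '(': depth becomes 5
  Position 11 '(': depth becomes 6
  Position 12 '(': depth becomes 7
  Position 13 ')': depth becomes 6
  Position 14 ')': depth becomes 5
  Position 15 ')': depth becomes 4
  Position 16 ')': depth becomes 3
  Position 17 ')': depth becomes 2
  Position 18 ')': depth becomes 1
  Position 19 ')': depth becomes 0
Maximum depth reached: 7

7


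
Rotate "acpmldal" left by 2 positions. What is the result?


Input: "acpmldal", rotate left by 2
First 2 characters: "ac"
Remaining characters: "pmldal"
Concatenate remaining + first: "pmldal" + "ac" = "pmldalac"

pmldalac


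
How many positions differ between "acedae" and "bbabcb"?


Comparing "acedae" and "bbabcb" position by position:
  Position 0: 'a' vs 'b' => DIFFER
  Position 1: 'c' vs 'b' => DIFFER
  Position 2: 'e' vs 'a' => DIFFER
  Position 3: 'd' vs 'b' => DIFFER
  Position 4: 'a' vs 'c' => DIFFER
  Position 5: 'e' vs 'b' => DIFFER
Positions that differ: 6

6
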